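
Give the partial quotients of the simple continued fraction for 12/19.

[0; 1, 1, 1, 2, 2]

Run the Euclidean algorithm on 12 and 19; the successive quotients are the partial quotients a_0, a_1, ... (each step inverts the fractional part left over by the previous one):
  12 = 0*19 + 12, so a_0 = 0.
  19 = 1*12 + 7, so a_1 = 1.
  12 = 1*7 + 5, so a_2 = 1.
  7 = 1*5 + 2, so a_3 = 1.
  5 = 2*2 + 1, so a_4 = 2.
  2 = 2*1 + 0, so a_5 = 2.
The remainder reaches 0 after 6 divisions, so the expansion has 6 partial quotients, read off in order.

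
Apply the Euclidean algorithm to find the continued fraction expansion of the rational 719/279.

Run the Euclidean algorithm on 719 and 279; the successive quotients are the partial quotients a_0, a_1, ... (each step inverts the fractional part left over by the previous one):
  719 = 2*279 + 161, so a_0 = 2.
  279 = 1*161 + 118, so a_1 = 1.
  161 = 1*118 + 43, so a_2 = 1.
  118 = 2*43 + 32, so a_3 = 2.
  43 = 1*32 + 11, so a_4 = 1.
  32 = 2*11 + 10, so a_5 = 2.
  11 = 1*10 + 1, so a_6 = 1.
  10 = 10*1 + 0, so a_7 = 10.
The remainder reaches 0 after 8 divisions, so the expansion has 8 partial quotients, read off in order.

[2; 1, 1, 2, 1, 2, 1, 10]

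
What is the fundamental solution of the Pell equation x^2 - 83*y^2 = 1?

First expand sqrt(83) as a continued fraction. With x_i = (sqrt(83) + m_i)/d_i and (m_0, d_0) = (0, 1): a_0 = floor(sqrt(83)) = 9, since 9^2 = 81 <= 83 < 100 = 10^2.
Iterate m_{i+1} = d_i*a_i - m_i, d_{i+1} = (83 - m_{i+1}^2)/d_i, a_{i+1} = floor((a_0 + m_{i+1})/d_{i+1}):
  m_1 = 1*9 - 0 = 9, d_1 = (83 - 9^2)/1 = 2/1 = 2, a_1 = floor((9 + 9)/2) = 9.
  m_2 = 2*9 - 9 = 9, d_2 = (83 - 9^2)/2 = 2/2 = 1, a_2 = floor((9 + 9)/1) = 18.
  m_3 = 1*18 - 9 = 9, d_3 = (83 - 9^2)/1 = 2/1 = 2: (m_3, d_3) = (m_1, d_1) = (9, 2), so from here the quotients repeat a_1, a_2; the period length is 2.
So sqrt(83) = [9; (9, 18)] with period length k = 2.
k is even, so the fundamental solution of x^2 - 83y^2 = 1 is (p_{k-1}, q_{k-1}) = (p_1, q_1); compute convergents through index 1.
Convergents (p_i = a_i*p_{i-1} + p_{i-2}, q_i = a_i*q_{i-1} + q_{i-2} with p_{-2}=0, p_{-1}=1, q_{-2}=1, q_{-1}=0):
  i=0: a_0=9, p_0 = 9*1 + 0 = 9, q_0 = 9*0 + 1 = 1.
  i=1: a_1=9, p_1 = 9*9 + 1 = 82, q_1 = 9*1 + 0 = 9.
Check: 82^2 - 83*9^2 = 6724 - 6723 = 1, so (x, y) = (82, 9) solves the equation, and by the theorem it is the least positive solution.

(x, y) = (82, 9)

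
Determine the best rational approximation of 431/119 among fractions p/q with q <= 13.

29/8

Expand x = 431/119 as a continued fraction with the Euclidean algorithm:
  431 = 3*119 + 74, so a_0 = 3.
  119 = 1*74 + 45, so a_1 = 1.
  74 = 1*45 + 29, so a_2 = 1.
  45 = 1*29 + 16, so a_3 = 1.
  29 = 1*16 + 13, so a_4 = 1.
  16 = 1*13 + 3, so a_5 = 1.
  13 = 4*3 + 1, so a_6 = 4.
  3 = 3*1 + 0, so a_7 = 3.
so x = [3; 1, 1, 1, 1, 1, 4, 3].
Convergents (p_i = a_i*p_{i-1} + p_{i-2}, q_i = a_i*q_{i-1} + q_{i-2} with p_{-2}=0, p_{-1}=1, q_{-2}=1, q_{-1}=0), until the denominator exceeds 13:
  i=0: a_0=3, p_0 = 3*1 + 0 = 3, q_0 = 3*0 + 1 = 1.
  i=1: a_1=1, p_1 = 1*3 + 1 = 4, q_1 = 1*1 + 0 = 1.
  i=2: a_2=1, p_2 = 1*4 + 3 = 7, q_2 = 1*1 + 1 = 2.
  i=3: a_3=1, p_3 = 1*7 + 4 = 11, q_3 = 1*2 + 1 = 3.
  i=4: a_4=1, p_4 = 1*11 + 7 = 18, q_4 = 1*3 + 2 = 5.
  i=5: a_5=1, p_5 = 1*18 + 11 = 29, q_5 = 1*5 + 3 = 8.
  i=6: a_6=4, p_6 = 4*29 + 18 = 134, q_6 = 4*8 + 5 = 37.
q_6 = 37 > 13, so the last convergent with denominator <= 13 is p_5/q_5 = 29/8.
The closest fraction with denominator <= 13 is either p_5/q_5 or the intermediate fraction (k*p_5 + p_4)/(k*q_5 + q_4) with the largest k >= 1 whose denominator stays <= 13; these approach x as k grows, and every other convergent or intermediate fraction in range is farther away.
Largest k: floor((13 - q_4)/q_5) = floor((13 - 5)/8) = 1.
That gives (1*29 + 18)/(1*8 + 5) = 47/13.
Compare the errors: |x - 29/8| = |431*8 - 29*119|/(119*8) = 3/952, and |x - 47/13| = |431*13 - 47*119|/(119*13) = 10/1547.
Cross-multiplying, 3*1547 = 4641 < 9520 = 10*952, so 3/952 is smaller: the convergent 29/8 is closer to x than 47/13.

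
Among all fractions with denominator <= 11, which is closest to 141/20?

78/11

Expand x = 141/20 as a continued fraction with the Euclidean algorithm:
  141 = 7*20 + 1, so a_0 = 7.
  20 = 20*1 + 0, so a_1 = 20.
so x = [7; 20].
Convergents (p_i = a_i*p_{i-1} + p_{i-2}, q_i = a_i*q_{i-1} + q_{i-2} with p_{-2}=0, p_{-1}=1, q_{-2}=1, q_{-1}=0), until the denominator exceeds 11:
  i=0: a_0=7, p_0 = 7*1 + 0 = 7, q_0 = 7*0 + 1 = 1.
  i=1: a_1=20, p_1 = 20*7 + 1 = 141, q_1 = 20*1 + 0 = 20.
q_1 = 20 > 11, so the last convergent with denominator <= 11 is p_0/q_0 = 7/1.
The closest fraction with denominator <= 11 is either p_0/q_0 or the intermediate fraction (k*p_0 + p_{-1})/(k*q_0 + q_{-1}) with the largest k >= 1 whose denominator stays <= 11; these approach x as k grows, and every other convergent or intermediate fraction in range is farther away.
Largest k: floor((11 - q_{-1})/q_0) = floor((11 - 0)/1) = 11 (using the seeds p_{-1} = 1, q_{-1} = 0).
That gives (11*7 + 1)/(11*1 + 0) = 78/11.
Compare the errors: |x - 7/1| = |141*1 - 7*20|/(20*1) = 1/20, and |x - 78/11| = |141*11 - 78*20|/(20*11) = 9/220.
Cross-multiplying, 9*20 = 180 < 220 = 1*220, so 9/220 is smaller: the intermediate fraction 78/11 is closer to x than 7/1.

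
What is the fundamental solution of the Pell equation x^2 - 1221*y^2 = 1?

First expand sqrt(1221) as a continued fraction. With x_i = (sqrt(1221) + m_i)/d_i and (m_0, d_0) = (0, 1): a_0 = floor(sqrt(1221)) = 34, since 34^2 = 1156 <= 1221 < 1225 = 35^2.
Iterate m_{i+1} = d_i*a_i - m_i, d_{i+1} = (1221 - m_{i+1}^2)/d_i, a_{i+1} = floor((a_0 + m_{i+1})/d_{i+1}):
  m_1 = 1*34 - 0 = 34, d_1 = (1221 - 34^2)/1 = 65/1 = 65, a_1 = floor((34 + 34)/65) = 1.
  m_2 = 65*1 - 34 = 31, d_2 = (1221 - 31^2)/65 = 260/65 = 4, a_2 = floor((34 + 31)/4) = 16.
  m_3 = 4*16 - 31 = 33, d_3 = (1221 - 33^2)/4 = 132/4 = 33, a_3 = floor((34 + 33)/33) = 2.
  m_4 = 33*2 - 33 = 33, d_4 = (1221 - 33^2)/33 = 132/33 = 4, a_4 = floor((34 + 33)/4) = 16.
  m_5 = 4*16 - 33 = 31, d_5 = (1221 - 31^2)/4 = 260/4 = 65, a_5 = floor((34 + 31)/65) = 1.
  m_6 = 65*1 - 31 = 34, d_6 = (1221 - 34^2)/65 = 65/65 = 1, a_6 = floor((34 + 34)/1) = 68.
  m_7 = 1*68 - 34 = 34, d_7 = (1221 - 34^2)/1 = 65/1 = 65: (m_7, d_7) = (m_1, d_1) = (34, 65), so from here the quotients repeat a_1, ..., a_6; the period length is 6.
So sqrt(1221) = [34; (1, 16, 2, 16, 1, 68)] with period length k = 6.
k is even, so the fundamental solution of x^2 - 1221y^2 = 1 is (p_{k-1}, q_{k-1}) = (p_5, q_5); compute convergents through index 5.
Convergents (p_i = a_i*p_{i-1} + p_{i-2}, q_i = a_i*q_{i-1} + q_{i-2} with p_{-2}=0, p_{-1}=1, q_{-2}=1, q_{-1}=0):
  i=0: a_0=34, p_0 = 34*1 + 0 = 34, q_0 = 34*0 + 1 = 1.
  i=1: a_1=1, p_1 = 1*34 + 1 = 35, q_1 = 1*1 + 0 = 1.
  i=2: a_2=16, p_2 = 16*35 + 34 = 594, q_2 = 16*1 + 1 = 17.
  i=3: a_3=2, p_3 = 2*594 + 35 = 1223, q_3 = 2*17 + 1 = 35.
  i=4: a_4=16, p_4 = 16*1223 + 594 = 20162, q_4 = 16*35 + 17 = 577.
  i=5: a_5=1, p_5 = 1*20162 + 1223 = 21385, q_5 = 1*577 + 35 = 612.
Check: 21385^2 - 1221*612^2 = 457318225 - 457318224 = 1, so (x, y) = (21385, 612) solves the equation, and by the theorem it is the least positive solution.

(x, y) = (21385, 612)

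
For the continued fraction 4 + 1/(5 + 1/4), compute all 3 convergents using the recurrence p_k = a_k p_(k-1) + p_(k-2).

4/1, 21/5, 88/21

Using the convergent recurrence p_i = a_i*p_{i-1} + p_{i-2}, q_i = a_i*q_{i-1} + q_{i-2} with p_{-2}=0, p_{-1}=1, q_{-2}=1, q_{-1}=0:
  i=0: a_0=4, p_0 = 4*1 + 0 = 4, q_0 = 4*0 + 1 = 1.
  i=1: a_1=5, p_1 = 5*4 + 1 = 21, q_1 = 5*1 + 0 = 5.
  i=2: a_2=4, p_2 = 4*21 + 4 = 88, q_2 = 4*5 + 1 = 21.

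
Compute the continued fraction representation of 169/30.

[5; 1, 1, 1, 2, 1, 2]

Run the Euclidean algorithm on 169 and 30; the successive quotients are the partial quotients a_0, a_1, ... (each step inverts the fractional part left over by the previous one):
  169 = 5*30 + 19, so a_0 = 5.
  30 = 1*19 + 11, so a_1 = 1.
  19 = 1*11 + 8, so a_2 = 1.
  11 = 1*8 + 3, so a_3 = 1.
  8 = 2*3 + 2, so a_4 = 2.
  3 = 1*2 + 1, so a_5 = 1.
  2 = 2*1 + 0, so a_6 = 2.
The remainder reaches 0 after 7 divisions, so the expansion has 7 partial quotients, read off in order.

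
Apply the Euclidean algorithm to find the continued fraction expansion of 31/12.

Run the Euclidean algorithm on 31 and 12; the successive quotients are the partial quotients a_0, a_1, ... (each step inverts the fractional part left over by the previous one):
  31 = 2*12 + 7, so a_0 = 2.
  12 = 1*7 + 5, so a_1 = 1.
  7 = 1*5 + 2, so a_2 = 1.
  5 = 2*2 + 1, so a_3 = 2.
  2 = 2*1 + 0, so a_4 = 2.
The remainder reaches 0 after 5 divisions, so the expansion has 5 partial quotients, read off in order.

[2; 1, 1, 2, 2]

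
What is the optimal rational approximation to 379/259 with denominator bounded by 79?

60/41

Expand x = 379/259 as a continued fraction with the Euclidean algorithm:
  379 = 1*259 + 120, so a_0 = 1.
  259 = 2*120 + 19, so a_1 = 2.
  120 = 6*19 + 6, so a_2 = 6.
  19 = 3*6 + 1, so a_3 = 3.
  6 = 6*1 + 0, so a_4 = 6.
so x = [1; 2, 6, 3, 6].
Convergents (p_i = a_i*p_{i-1} + p_{i-2}, q_i = a_i*q_{i-1} + q_{i-2} with p_{-2}=0, p_{-1}=1, q_{-2}=1, q_{-1}=0), until the denominator exceeds 79:
  i=0: a_0=1, p_0 = 1*1 + 0 = 1, q_0 = 1*0 + 1 = 1.
  i=1: a_1=2, p_1 = 2*1 + 1 = 3, q_1 = 2*1 + 0 = 2.
  i=2: a_2=6, p_2 = 6*3 + 1 = 19, q_2 = 6*2 + 1 = 13.
  i=3: a_3=3, p_3 = 3*19 + 3 = 60, q_3 = 3*13 + 2 = 41.
  i=4: a_4=6, p_4 = 6*60 + 19 = 379, q_4 = 6*41 + 13 = 259.
q_4 = 259 > 79, so the last convergent with denominator <= 79 is p_3/q_3 = 60/41.
The closest fraction with denominator <= 79 is either p_3/q_3 or the intermediate fraction (k*p_3 + p_2)/(k*q_3 + q_2) with the largest k >= 1 whose denominator stays <= 79; these approach x as k grows, and every other convergent or intermediate fraction in range is farther away.
Largest k: floor((79 - q_2)/q_3) = floor((79 - 13)/41) = 1.
That gives (1*60 + 19)/(1*41 + 13) = 79/54.
Compare the errors: |x - 60/41| = |379*41 - 60*259|/(259*41) = 1/10619, and |x - 79/54| = |379*54 - 79*259|/(259*54) = 5/13986.
Cross-multiplying, 1*13986 = 13986 < 53095 = 5*10619, so 1/10619 is smaller: the convergent 60/41 is closer to x than 79/54.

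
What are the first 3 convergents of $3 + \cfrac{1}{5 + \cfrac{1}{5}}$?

3/1, 16/5, 83/26

Using the convergent recurrence p_i = a_i*p_{i-1} + p_{i-2}, q_i = a_i*q_{i-1} + q_{i-2} with p_{-2}=0, p_{-1}=1, q_{-2}=1, q_{-1}=0:
  i=0: a_0=3, p_0 = 3*1 + 0 = 3, q_0 = 3*0 + 1 = 1.
  i=1: a_1=5, p_1 = 5*3 + 1 = 16, q_1 = 5*1 + 0 = 5.
  i=2: a_2=5, p_2 = 5*16 + 3 = 83, q_2 = 5*5 + 1 = 26.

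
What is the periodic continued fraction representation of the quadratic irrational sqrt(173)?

[13; (6, 1, 1, 6, 26)]

Write x_i = (sqrt(173) + m_i)/d_i with (m_0, d_0) = (0, 1). a_0 = floor(sqrt(173)) = 13, since 13^2 = 169 <= 173 < 196 = 14^2.
Iterate m_{i+1} = d_i*a_i - m_i, d_{i+1} = (173 - m_{i+1}^2)/d_i, a_{i+1} = floor((a_0 + m_{i+1})/d_{i+1}):
  m_1 = 1*13 - 0 = 13, d_1 = (173 - 13^2)/1 = 4/1 = 4, a_1 = floor((13 + 13)/4) = 6.
  m_2 = 4*6 - 13 = 11, d_2 = (173 - 11^2)/4 = 52/4 = 13, a_2 = floor((13 + 11)/13) = 1.
  m_3 = 13*1 - 11 = 2, d_3 = (173 - 2^2)/13 = 169/13 = 13, a_3 = floor((13 + 2)/13) = 1.
  m_4 = 13*1 - 2 = 11, d_4 = (173 - 11^2)/13 = 52/13 = 4, a_4 = floor((13 + 11)/4) = 6.
  m_5 = 4*6 - 11 = 13, d_5 = (173 - 13^2)/4 = 4/4 = 1, a_5 = floor((13 + 13)/1) = 26.
  m_6 = 1*26 - 13 = 13, d_6 = (173 - 13^2)/1 = 4/1 = 4: (m_6, d_6) = (m_1, d_1) = (13, 4), so from here the quotients repeat a_1, ..., a_5; the period length is 5.
Hence the expansion of sqrt(173) is a_0 = 13 followed by the repeating block 6, 1, 1, 6, 26 (period 5).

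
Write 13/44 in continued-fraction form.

Run the Euclidean algorithm on 13 and 44; the successive quotients are the partial quotients a_0, a_1, ... (each step inverts the fractional part left over by the previous one):
  13 = 0*44 + 13, so a_0 = 0.
  44 = 3*13 + 5, so a_1 = 3.
  13 = 2*5 + 3, so a_2 = 2.
  5 = 1*3 + 2, so a_3 = 1.
  3 = 1*2 + 1, so a_4 = 1.
  2 = 2*1 + 0, so a_5 = 2.
The remainder reaches 0 after 6 divisions, so the expansion has 6 partial quotients, read off in order.

[0; 3, 2, 1, 1, 2]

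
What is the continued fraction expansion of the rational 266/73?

[3; 1, 1, 1, 4, 5]

Run the Euclidean algorithm on 266 and 73; the successive quotients are the partial quotients a_0, a_1, ... (each step inverts the fractional part left over by the previous one):
  266 = 3*73 + 47, so a_0 = 3.
  73 = 1*47 + 26, so a_1 = 1.
  47 = 1*26 + 21, so a_2 = 1.
  26 = 1*21 + 5, so a_3 = 1.
  21 = 4*5 + 1, so a_4 = 4.
  5 = 5*1 + 0, so a_5 = 5.
The remainder reaches 0 after 6 divisions, so the expansion has 6 partial quotients, read off in order.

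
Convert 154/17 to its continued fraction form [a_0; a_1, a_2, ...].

[9; 17]

Run the Euclidean algorithm on 154 and 17; the successive quotients are the partial quotients a_0, a_1, ... (each step inverts the fractional part left over by the previous one):
  154 = 9*17 + 1, so a_0 = 9.
  17 = 17*1 + 0, so a_1 = 17.
The remainder reaches 0 after 2 divisions, so the expansion has 2 partial quotients, read off in order.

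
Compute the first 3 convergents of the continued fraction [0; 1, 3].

Using the convergent recurrence p_i = a_i*p_{i-1} + p_{i-2}, q_i = a_i*q_{i-1} + q_{i-2} with p_{-2}=0, p_{-1}=1, q_{-2}=1, q_{-1}=0:
  i=0: a_0=0, p_0 = 0*1 + 0 = 0, q_0 = 0*0 + 1 = 1.
  i=1: a_1=1, p_1 = 1*0 + 1 = 1, q_1 = 1*1 + 0 = 1.
  i=2: a_2=3, p_2 = 3*1 + 0 = 3, q_2 = 3*1 + 1 = 4.

0/1, 1/1, 3/4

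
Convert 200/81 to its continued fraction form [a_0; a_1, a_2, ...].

[2; 2, 7, 1, 1, 2]

Run the Euclidean algorithm on 200 and 81; the successive quotients are the partial quotients a_0, a_1, ... (each step inverts the fractional part left over by the previous one):
  200 = 2*81 + 38, so a_0 = 2.
  81 = 2*38 + 5, so a_1 = 2.
  38 = 7*5 + 3, so a_2 = 7.
  5 = 1*3 + 2, so a_3 = 1.
  3 = 1*2 + 1, so a_4 = 1.
  2 = 2*1 + 0, so a_5 = 2.
The remainder reaches 0 after 6 divisions, so the expansion has 6 partial quotients, read off in order.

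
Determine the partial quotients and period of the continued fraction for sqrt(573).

Write x_i = (sqrt(573) + m_i)/d_i with (m_0, d_0) = (0, 1). a_0 = floor(sqrt(573)) = 23, since 23^2 = 529 <= 573 < 576 = 24^2.
Iterate m_{i+1} = d_i*a_i - m_i, d_{i+1} = (573 - m_{i+1}^2)/d_i, a_{i+1} = floor((a_0 + m_{i+1})/d_{i+1}):
  m_1 = 1*23 - 0 = 23, d_1 = (573 - 23^2)/1 = 44/1 = 44, a_1 = floor((23 + 23)/44) = 1.
  m_2 = 44*1 - 23 = 21, d_2 = (573 - 21^2)/44 = 132/44 = 3, a_2 = floor((23 + 21)/3) = 14.
  m_3 = 3*14 - 21 = 21, d_3 = (573 - 21^2)/3 = 132/3 = 44, a_3 = floor((23 + 21)/44) = 1.
  m_4 = 44*1 - 21 = 23, d_4 = (573 - 23^2)/44 = 44/44 = 1, a_4 = floor((23 + 23)/1) = 46.
  m_5 = 1*46 - 23 = 23, d_5 = (573 - 23^2)/1 = 44/1 = 44: (m_5, d_5) = (m_1, d_1) = (23, 44), so from here the quotients repeat a_1, ..., a_4; the period length is 4.
Hence the expansion of sqrt(573) is a_0 = 23 followed by the repeating block 1, 14, 1, 46 (period 4).

[23; (1, 14, 1, 46)]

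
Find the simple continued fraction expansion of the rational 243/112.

Run the Euclidean algorithm on 243 and 112; the successive quotients are the partial quotients a_0, a_1, ... (each step inverts the fractional part left over by the previous one):
  243 = 2*112 + 19, so a_0 = 2.
  112 = 5*19 + 17, so a_1 = 5.
  19 = 1*17 + 2, so a_2 = 1.
  17 = 8*2 + 1, so a_3 = 8.
  2 = 2*1 + 0, so a_4 = 2.
The remainder reaches 0 after 5 divisions, so the expansion has 5 partial quotients, read off in order.

[2; 5, 1, 8, 2]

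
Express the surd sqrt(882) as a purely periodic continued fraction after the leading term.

[29; (1, 2, 3, 6, 3, 2, 1, 58)]

Write x_i = (sqrt(882) + m_i)/d_i with (m_0, d_0) = (0, 1). a_0 = floor(sqrt(882)) = 29, since 29^2 = 841 <= 882 < 900 = 30^2.
Iterate m_{i+1} = d_i*a_i - m_i, d_{i+1} = (882 - m_{i+1}^2)/d_i, a_{i+1} = floor((a_0 + m_{i+1})/d_{i+1}):
  m_1 = 1*29 - 0 = 29, d_1 = (882 - 29^2)/1 = 41/1 = 41, a_1 = floor((29 + 29)/41) = 1.
  m_2 = 41*1 - 29 = 12, d_2 = (882 - 12^2)/41 = 738/41 = 18, a_2 = floor((29 + 12)/18) = 2.
  m_3 = 18*2 - 12 = 24, d_3 = (882 - 24^2)/18 = 306/18 = 17, a_3 = floor((29 + 24)/17) = 3.
  m_4 = 17*3 - 24 = 27, d_4 = (882 - 27^2)/17 = 153/17 = 9, a_4 = floor((29 + 27)/9) = 6.
  m_5 = 9*6 - 27 = 27, d_5 = (882 - 27^2)/9 = 153/9 = 17, a_5 = floor((29 + 27)/17) = 3.
  m_6 = 17*3 - 27 = 24, d_6 = (882 - 24^2)/17 = 306/17 = 18, a_6 = floor((29 + 24)/18) = 2.
  m_7 = 18*2 - 24 = 12, d_7 = (882 - 12^2)/18 = 738/18 = 41, a_7 = floor((29 + 12)/41) = 1.
  m_8 = 41*1 - 12 = 29, d_8 = (882 - 29^2)/41 = 41/41 = 1, a_8 = floor((29 + 29)/1) = 58.
  m_9 = 1*58 - 29 = 29, d_9 = (882 - 29^2)/1 = 41/1 = 41: (m_9, d_9) = (m_1, d_1) = (29, 41), so from here the quotients repeat a_1, ..., a_8; the period length is 8.
Hence the expansion of sqrt(882) is a_0 = 29 followed by the repeating block 1, 2, 3, 6, 3, 2, 1, 58 (period 8).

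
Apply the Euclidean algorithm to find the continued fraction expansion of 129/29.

[4; 2, 4, 3]

Run the Euclidean algorithm on 129 and 29; the successive quotients are the partial quotients a_0, a_1, ... (each step inverts the fractional part left over by the previous one):
  129 = 4*29 + 13, so a_0 = 4.
  29 = 2*13 + 3, so a_1 = 2.
  13 = 4*3 + 1, so a_2 = 4.
  3 = 3*1 + 0, so a_3 = 3.
The remainder reaches 0 after 4 divisions, so the expansion has 4 partial quotients, read off in order.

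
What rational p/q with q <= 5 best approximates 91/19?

24/5

Expand x = 91/19 as a continued fraction with the Euclidean algorithm:
  91 = 4*19 + 15, so a_0 = 4.
  19 = 1*15 + 4, so a_1 = 1.
  15 = 3*4 + 3, so a_2 = 3.
  4 = 1*3 + 1, so a_3 = 1.
  3 = 3*1 + 0, so a_4 = 3.
so x = [4; 1, 3, 1, 3].
Convergents (p_i = a_i*p_{i-1} + p_{i-2}, q_i = a_i*q_{i-1} + q_{i-2} with p_{-2}=0, p_{-1}=1, q_{-2}=1, q_{-1}=0), until the denominator exceeds 5:
  i=0: a_0=4, p_0 = 4*1 + 0 = 4, q_0 = 4*0 + 1 = 1.
  i=1: a_1=1, p_1 = 1*4 + 1 = 5, q_1 = 1*1 + 0 = 1.
  i=2: a_2=3, p_2 = 3*5 + 4 = 19, q_2 = 3*1 + 1 = 4.
  i=3: a_3=1, p_3 = 1*19 + 5 = 24, q_3 = 1*4 + 1 = 5.
  i=4: a_4=3, p_4 = 3*24 + 19 = 91, q_4 = 3*5 + 4 = 19.
q_4 = 19 > 5, so the last convergent with denominator <= 5 is p_3/q_3 = 24/5.
The closest fraction with denominator <= 5 is either p_3/q_3 or the intermediate fraction (k*p_3 + p_2)/(k*q_3 + q_2) with the largest k >= 1 whose denominator stays <= 5; these approach x as k grows, and every other convergent or intermediate fraction in range is farther away.
Largest k: floor((5 - q_2)/q_3) = floor((5 - 4)/5) = 0.
Since k = 0, no intermediate fraction beyond p_3/q_3 has denominator <= 5, so the convergent 24/5 is the closest (its error is |91*5 - 24*19|/(19*5) = 1/95).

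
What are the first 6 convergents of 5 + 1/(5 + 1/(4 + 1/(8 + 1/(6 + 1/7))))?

Using the convergent recurrence p_i = a_i*p_{i-1} + p_{i-2}, q_i = a_i*q_{i-1} + q_{i-2} with p_{-2}=0, p_{-1}=1, q_{-2}=1, q_{-1}=0:
  i=0: a_0=5, p_0 = 5*1 + 0 = 5, q_0 = 5*0 + 1 = 1.
  i=1: a_1=5, p_1 = 5*5 + 1 = 26, q_1 = 5*1 + 0 = 5.
  i=2: a_2=4, p_2 = 4*26 + 5 = 109, q_2 = 4*5 + 1 = 21.
  i=3: a_3=8, p_3 = 8*109 + 26 = 898, q_3 = 8*21 + 5 = 173.
  i=4: a_4=6, p_4 = 6*898 + 109 = 5497, q_4 = 6*173 + 21 = 1059.
  i=5: a_5=7, p_5 = 7*5497 + 898 = 39377, q_5 = 7*1059 + 173 = 7586.

5/1, 26/5, 109/21, 898/173, 5497/1059, 39377/7586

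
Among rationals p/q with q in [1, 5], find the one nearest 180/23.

39/5

Expand x = 180/23 as a continued fraction with the Euclidean algorithm:
  180 = 7*23 + 19, so a_0 = 7.
  23 = 1*19 + 4, so a_1 = 1.
  19 = 4*4 + 3, so a_2 = 4.
  4 = 1*3 + 1, so a_3 = 1.
  3 = 3*1 + 0, so a_4 = 3.
so x = [7; 1, 4, 1, 3].
Convergents (p_i = a_i*p_{i-1} + p_{i-2}, q_i = a_i*q_{i-1} + q_{i-2} with p_{-2}=0, p_{-1}=1, q_{-2}=1, q_{-1}=0), until the denominator exceeds 5:
  i=0: a_0=7, p_0 = 7*1 + 0 = 7, q_0 = 7*0 + 1 = 1.
  i=1: a_1=1, p_1 = 1*7 + 1 = 8, q_1 = 1*1 + 0 = 1.
  i=2: a_2=4, p_2 = 4*8 + 7 = 39, q_2 = 4*1 + 1 = 5.
  i=3: a_3=1, p_3 = 1*39 + 8 = 47, q_3 = 1*5 + 1 = 6.
q_3 = 6 > 5, so the last convergent with denominator <= 5 is p_2/q_2 = 39/5.
The closest fraction with denominator <= 5 is either p_2/q_2 or the intermediate fraction (k*p_2 + p_1)/(k*q_2 + q_1) with the largest k >= 1 whose denominator stays <= 5; these approach x as k grows, and every other convergent or intermediate fraction in range is farther away.
Largest k: floor((5 - q_1)/q_2) = floor((5 - 1)/5) = 0.
Since k = 0, no intermediate fraction beyond p_2/q_2 has denominator <= 5, so the convergent 39/5 is the closest (its error is |180*5 - 39*23|/(23*5) = 3/115).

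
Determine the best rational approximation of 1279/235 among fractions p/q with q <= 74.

Expand x = 1279/235 as a continued fraction with the Euclidean algorithm:
  1279 = 5*235 + 104, so a_0 = 5.
  235 = 2*104 + 27, so a_1 = 2.
  104 = 3*27 + 23, so a_2 = 3.
  27 = 1*23 + 4, so a_3 = 1.
  23 = 5*4 + 3, so a_4 = 5.
  4 = 1*3 + 1, so a_5 = 1.
  3 = 3*1 + 0, so a_6 = 3.
so x = [5; 2, 3, 1, 5, 1, 3].
Convergents (p_i = a_i*p_{i-1} + p_{i-2}, q_i = a_i*q_{i-1} + q_{i-2} with p_{-2}=0, p_{-1}=1, q_{-2}=1, q_{-1}=0), until the denominator exceeds 74:
  i=0: a_0=5, p_0 = 5*1 + 0 = 5, q_0 = 5*0 + 1 = 1.
  i=1: a_1=2, p_1 = 2*5 + 1 = 11, q_1 = 2*1 + 0 = 2.
  i=2: a_2=3, p_2 = 3*11 + 5 = 38, q_2 = 3*2 + 1 = 7.
  i=3: a_3=1, p_3 = 1*38 + 11 = 49, q_3 = 1*7 + 2 = 9.
  i=4: a_4=5, p_4 = 5*49 + 38 = 283, q_4 = 5*9 + 7 = 52.
  i=5: a_5=1, p_5 = 1*283 + 49 = 332, q_5 = 1*52 + 9 = 61.
  i=6: a_6=3, p_6 = 3*332 + 283 = 1279, q_6 = 3*61 + 52 = 235.
q_6 = 235 > 74, so the last convergent with denominator <= 74 is p_5/q_5 = 332/61.
The closest fraction with denominator <= 74 is either p_5/q_5 or the intermediate fraction (k*p_5 + p_4)/(k*q_5 + q_4) with the largest k >= 1 whose denominator stays <= 74; these approach x as k grows, and every other convergent or intermediate fraction in range is farther away.
Largest k: floor((74 - q_4)/q_5) = floor((74 - 52)/61) = 0.
Since k = 0, no intermediate fraction beyond p_5/q_5 has denominator <= 74, so the convergent 332/61 is the closest (its error is |1279*61 - 332*235|/(235*61) = 1/14335).

332/61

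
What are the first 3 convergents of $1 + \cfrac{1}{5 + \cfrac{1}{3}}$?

1/1, 6/5, 19/16

Using the convergent recurrence p_i = a_i*p_{i-1} + p_{i-2}, q_i = a_i*q_{i-1} + q_{i-2} with p_{-2}=0, p_{-1}=1, q_{-2}=1, q_{-1}=0:
  i=0: a_0=1, p_0 = 1*1 + 0 = 1, q_0 = 1*0 + 1 = 1.
  i=1: a_1=5, p_1 = 5*1 + 1 = 6, q_1 = 5*1 + 0 = 5.
  i=2: a_2=3, p_2 = 3*6 + 1 = 19, q_2 = 3*5 + 1 = 16.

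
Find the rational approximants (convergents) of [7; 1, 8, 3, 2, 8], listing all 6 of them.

7/1, 8/1, 71/9, 221/28, 513/65, 4325/548

Using the convergent recurrence p_i = a_i*p_{i-1} + p_{i-2}, q_i = a_i*q_{i-1} + q_{i-2} with p_{-2}=0, p_{-1}=1, q_{-2}=1, q_{-1}=0:
  i=0: a_0=7, p_0 = 7*1 + 0 = 7, q_0 = 7*0 + 1 = 1.
  i=1: a_1=1, p_1 = 1*7 + 1 = 8, q_1 = 1*1 + 0 = 1.
  i=2: a_2=8, p_2 = 8*8 + 7 = 71, q_2 = 8*1 + 1 = 9.
  i=3: a_3=3, p_3 = 3*71 + 8 = 221, q_3 = 3*9 + 1 = 28.
  i=4: a_4=2, p_4 = 2*221 + 71 = 513, q_4 = 2*28 + 9 = 65.
  i=5: a_5=8, p_5 = 8*513 + 221 = 4325, q_5 = 8*65 + 28 = 548.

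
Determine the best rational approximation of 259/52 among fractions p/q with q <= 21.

Expand x = 259/52 as a continued fraction with the Euclidean algorithm:
  259 = 4*52 + 51, so a_0 = 4.
  52 = 1*51 + 1, so a_1 = 1.
  51 = 51*1 + 0, so a_2 = 51.
so x = [4; 1, 51].
Convergents (p_i = a_i*p_{i-1} + p_{i-2}, q_i = a_i*q_{i-1} + q_{i-2} with p_{-2}=0, p_{-1}=1, q_{-2}=1, q_{-1}=0), until the denominator exceeds 21:
  i=0: a_0=4, p_0 = 4*1 + 0 = 4, q_0 = 4*0 + 1 = 1.
  i=1: a_1=1, p_1 = 1*4 + 1 = 5, q_1 = 1*1 + 0 = 1.
  i=2: a_2=51, p_2 = 51*5 + 4 = 259, q_2 = 51*1 + 1 = 52.
q_2 = 52 > 21, so the last convergent with denominator <= 21 is p_1/q_1 = 5/1.
The closest fraction with denominator <= 21 is either p_1/q_1 or the intermediate fraction (k*p_1 + p_0)/(k*q_1 + q_0) with the largest k >= 1 whose denominator stays <= 21; these approach x as k grows, and every other convergent or intermediate fraction in range is farther away.
Largest k: floor((21 - q_0)/q_1) = floor((21 - 1)/1) = 20.
That gives (20*5 + 4)/(20*1 + 1) = 104/21.
Compare the errors: |x - 5/1| = |259*1 - 5*52|/(52*1) = 1/52, and |x - 104/21| = |259*21 - 104*52|/(52*21) = 31/1092.
Cross-multiplying, 1*1092 = 1092 < 1612 = 31*52, so 1/52 is smaller: the convergent 5/1 is closer to x than 104/21.

5/1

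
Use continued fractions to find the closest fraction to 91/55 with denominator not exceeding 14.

Expand x = 91/55 as a continued fraction with the Euclidean algorithm:
  91 = 1*55 + 36, so a_0 = 1.
  55 = 1*36 + 19, so a_1 = 1.
  36 = 1*19 + 17, so a_2 = 1.
  19 = 1*17 + 2, so a_3 = 1.
  17 = 8*2 + 1, so a_4 = 8.
  2 = 2*1 + 0, so a_5 = 2.
so x = [1; 1, 1, 1, 8, 2].
Convergents (p_i = a_i*p_{i-1} + p_{i-2}, q_i = a_i*q_{i-1} + q_{i-2} with p_{-2}=0, p_{-1}=1, q_{-2}=1, q_{-1}=0), until the denominator exceeds 14:
  i=0: a_0=1, p_0 = 1*1 + 0 = 1, q_0 = 1*0 + 1 = 1.
  i=1: a_1=1, p_1 = 1*1 + 1 = 2, q_1 = 1*1 + 0 = 1.
  i=2: a_2=1, p_2 = 1*2 + 1 = 3, q_2 = 1*1 + 1 = 2.
  i=3: a_3=1, p_3 = 1*3 + 2 = 5, q_3 = 1*2 + 1 = 3.
  i=4: a_4=8, p_4 = 8*5 + 3 = 43, q_4 = 8*3 + 2 = 26.
q_4 = 26 > 14, so the last convergent with denominator <= 14 is p_3/q_3 = 5/3.
The closest fraction with denominator <= 14 is either p_3/q_3 or the intermediate fraction (k*p_3 + p_2)/(k*q_3 + q_2) with the largest k >= 1 whose denominator stays <= 14; these approach x as k grows, and every other convergent or intermediate fraction in range is farther away.
Largest k: floor((14 - q_2)/q_3) = floor((14 - 2)/3) = 4.
That gives (4*5 + 3)/(4*3 + 2) = 23/14.
Compare the errors: |x - 5/3| = |91*3 - 5*55|/(55*3) = 2/165, and |x - 23/14| = |91*14 - 23*55|/(55*14) = 9/770.
Cross-multiplying, 9*165 = 1485 < 1540 = 2*770, so 9/770 is smaller: the intermediate fraction 23/14 is closer to x than 5/3.

23/14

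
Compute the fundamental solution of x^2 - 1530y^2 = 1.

(x, y) = (229841, 5876)

First expand sqrt(1530) as a continued fraction. With x_i = (sqrt(1530) + m_i)/d_i and (m_0, d_0) = (0, 1): a_0 = floor(sqrt(1530)) = 39, since 39^2 = 1521 <= 1530 < 1600 = 40^2.
Iterate m_{i+1} = d_i*a_i - m_i, d_{i+1} = (1530 - m_{i+1}^2)/d_i, a_{i+1} = floor((a_0 + m_{i+1})/d_{i+1}):
  m_1 = 1*39 - 0 = 39, d_1 = (1530 - 39^2)/1 = 9/1 = 9, a_1 = floor((39 + 39)/9) = 8.
  m_2 = 9*8 - 39 = 33, d_2 = (1530 - 33^2)/9 = 441/9 = 49, a_2 = floor((39 + 33)/49) = 1.
  m_3 = 49*1 - 33 = 16, d_3 = (1530 - 16^2)/49 = 1274/49 = 26, a_3 = floor((39 + 16)/26) = 2.
  m_4 = 26*2 - 16 = 36, d_4 = (1530 - 36^2)/26 = 234/26 = 9, a_4 = floor((39 + 36)/9) = 8.
  m_5 = 9*8 - 36 = 36, d_5 = (1530 - 36^2)/9 = 234/9 = 26, a_5 = floor((39 + 36)/26) = 2.
  m_6 = 26*2 - 36 = 16, d_6 = (1530 - 16^2)/26 = 1274/26 = 49, a_6 = floor((39 + 16)/49) = 1.
  m_7 = 49*1 - 16 = 33, d_7 = (1530 - 33^2)/49 = 441/49 = 9, a_7 = floor((39 + 33)/9) = 8.
  m_8 = 9*8 - 33 = 39, d_8 = (1530 - 39^2)/9 = 9/9 = 1, a_8 = floor((39 + 39)/1) = 78.
  m_9 = 1*78 - 39 = 39, d_9 = (1530 - 39^2)/1 = 9/1 = 9: (m_9, d_9) = (m_1, d_1) = (39, 9), so from here the quotients repeat a_1, ..., a_8; the period length is 8.
So sqrt(1530) = [39; (8, 1, 2, 8, 2, 1, 8, 78)] with period length k = 8.
k is even, so the fundamental solution of x^2 - 1530y^2 = 1 is (p_{k-1}, q_{k-1}) = (p_7, q_7); compute convergents through index 7.
Convergents (p_i = a_i*p_{i-1} + p_{i-2}, q_i = a_i*q_{i-1} + q_{i-2} with p_{-2}=0, p_{-1}=1, q_{-2}=1, q_{-1}=0):
  i=0: a_0=39, p_0 = 39*1 + 0 = 39, q_0 = 39*0 + 1 = 1.
  i=1: a_1=8, p_1 = 8*39 + 1 = 313, q_1 = 8*1 + 0 = 8.
  i=2: a_2=1, p_2 = 1*313 + 39 = 352, q_2 = 1*8 + 1 = 9.
  i=3: a_3=2, p_3 = 2*352 + 313 = 1017, q_3 = 2*9 + 8 = 26.
  i=4: a_4=8, p_4 = 8*1017 + 352 = 8488, q_4 = 8*26 + 9 = 217.
  i=5: a_5=2, p_5 = 2*8488 + 1017 = 17993, q_5 = 2*217 + 26 = 460.
  i=6: a_6=1, p_6 = 1*17993 + 8488 = 26481, q_6 = 1*460 + 217 = 677.
  i=7: a_7=8, p_7 = 8*26481 + 17993 = 229841, q_7 = 8*677 + 460 = 5876.
Check: 229841^2 - 1530*5876^2 = 52826885281 - 52826885280 = 1, so (x, y) = (229841, 5876) solves the equation, and by the theorem it is the least positive solution.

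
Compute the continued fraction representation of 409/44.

Run the Euclidean algorithm on 409 and 44; the successive quotients are the partial quotients a_0, a_1, ... (each step inverts the fractional part left over by the previous one):
  409 = 9*44 + 13, so a_0 = 9.
  44 = 3*13 + 5, so a_1 = 3.
  13 = 2*5 + 3, so a_2 = 2.
  5 = 1*3 + 2, so a_3 = 1.
  3 = 1*2 + 1, so a_4 = 1.
  2 = 2*1 + 0, so a_5 = 2.
The remainder reaches 0 after 6 divisions, so the expansion has 6 partial quotients, read off in order.

[9; 3, 2, 1, 1, 2]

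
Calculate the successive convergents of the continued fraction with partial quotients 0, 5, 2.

0/1, 1/5, 2/11

Using the convergent recurrence p_i = a_i*p_{i-1} + p_{i-2}, q_i = a_i*q_{i-1} + q_{i-2} with p_{-2}=0, p_{-1}=1, q_{-2}=1, q_{-1}=0:
  i=0: a_0=0, p_0 = 0*1 + 0 = 0, q_0 = 0*0 + 1 = 1.
  i=1: a_1=5, p_1 = 5*0 + 1 = 1, q_1 = 5*1 + 0 = 5.
  i=2: a_2=2, p_2 = 2*1 + 0 = 2, q_2 = 2*5 + 1 = 11.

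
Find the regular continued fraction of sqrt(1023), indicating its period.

Write x_i = (sqrt(1023) + m_i)/d_i with (m_0, d_0) = (0, 1). a_0 = floor(sqrt(1023)) = 31, since 31^2 = 961 <= 1023 < 1024 = 32^2.
Iterate m_{i+1} = d_i*a_i - m_i, d_{i+1} = (1023 - m_{i+1}^2)/d_i, a_{i+1} = floor((a_0 + m_{i+1})/d_{i+1}):
  m_1 = 1*31 - 0 = 31, d_1 = (1023 - 31^2)/1 = 62/1 = 62, a_1 = floor((31 + 31)/62) = 1.
  m_2 = 62*1 - 31 = 31, d_2 = (1023 - 31^2)/62 = 62/62 = 1, a_2 = floor((31 + 31)/1) = 62.
  m_3 = 1*62 - 31 = 31, d_3 = (1023 - 31^2)/1 = 62/1 = 62: (m_3, d_3) = (m_1, d_1) = (31, 62), so from here the quotients repeat a_1, a_2; the period length is 2.
Hence the expansion of sqrt(1023) is a_0 = 31 followed by the repeating block 1, 62 (period 2).

[31; (1, 62)]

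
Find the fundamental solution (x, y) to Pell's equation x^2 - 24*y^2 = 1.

First expand sqrt(24) as a continued fraction. With x_i = (sqrt(24) + m_i)/d_i and (m_0, d_0) = (0, 1): a_0 = floor(sqrt(24)) = 4, since 4^2 = 16 <= 24 < 25 = 5^2.
Iterate m_{i+1} = d_i*a_i - m_i, d_{i+1} = (24 - m_{i+1}^2)/d_i, a_{i+1} = floor((a_0 + m_{i+1})/d_{i+1}):
  m_1 = 1*4 - 0 = 4, d_1 = (24 - 4^2)/1 = 8/1 = 8, a_1 = floor((4 + 4)/8) = 1.
  m_2 = 8*1 - 4 = 4, d_2 = (24 - 4^2)/8 = 8/8 = 1, a_2 = floor((4 + 4)/1) = 8.
  m_3 = 1*8 - 4 = 4, d_3 = (24 - 4^2)/1 = 8/1 = 8: (m_3, d_3) = (m_1, d_1) = (4, 8), so from here the quotients repeat a_1, a_2; the period length is 2.
So sqrt(24) = [4; (1, 8)] with period length k = 2.
k is even, so the fundamental solution of x^2 - 24y^2 = 1 is (p_{k-1}, q_{k-1}) = (p_1, q_1); compute convergents through index 1.
Convergents (p_i = a_i*p_{i-1} + p_{i-2}, q_i = a_i*q_{i-1} + q_{i-2} with p_{-2}=0, p_{-1}=1, q_{-2}=1, q_{-1}=0):
  i=0: a_0=4, p_0 = 4*1 + 0 = 4, q_0 = 4*0 + 1 = 1.
  i=1: a_1=1, p_1 = 1*4 + 1 = 5, q_1 = 1*1 + 0 = 1.
Check: 5^2 - 24*1^2 = 25 - 24 = 1, so (x, y) = (5, 1) solves the equation, and by the theorem it is the least positive solution.

(x, y) = (5, 1)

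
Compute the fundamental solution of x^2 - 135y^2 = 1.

(x, y) = (244, 21)

First expand sqrt(135) as a continued fraction. With x_i = (sqrt(135) + m_i)/d_i and (m_0, d_0) = (0, 1): a_0 = floor(sqrt(135)) = 11, since 11^2 = 121 <= 135 < 144 = 12^2.
Iterate m_{i+1} = d_i*a_i - m_i, d_{i+1} = (135 - m_{i+1}^2)/d_i, a_{i+1} = floor((a_0 + m_{i+1})/d_{i+1}):
  m_1 = 1*11 - 0 = 11, d_1 = (135 - 11^2)/1 = 14/1 = 14, a_1 = floor((11 + 11)/14) = 1.
  m_2 = 14*1 - 11 = 3, d_2 = (135 - 3^2)/14 = 126/14 = 9, a_2 = floor((11 + 3)/9) = 1.
  m_3 = 9*1 - 3 = 6, d_3 = (135 - 6^2)/9 = 99/9 = 11, a_3 = floor((11 + 6)/11) = 1.
  m_4 = 11*1 - 6 = 5, d_4 = (135 - 5^2)/11 = 110/11 = 10, a_4 = floor((11 + 5)/10) = 1.
  m_5 = 10*1 - 5 = 5, d_5 = (135 - 5^2)/10 = 110/10 = 11, a_5 = floor((11 + 5)/11) = 1.
  m_6 = 11*1 - 5 = 6, d_6 = (135 - 6^2)/11 = 99/11 = 9, a_6 = floor((11 + 6)/9) = 1.
  m_7 = 9*1 - 6 = 3, d_7 = (135 - 3^2)/9 = 126/9 = 14, a_7 = floor((11 + 3)/14) = 1.
  m_8 = 14*1 - 3 = 11, d_8 = (135 - 11^2)/14 = 14/14 = 1, a_8 = floor((11 + 11)/1) = 22.
  m_9 = 1*22 - 11 = 11, d_9 = (135 - 11^2)/1 = 14/1 = 14: (m_9, d_9) = (m_1, d_1) = (11, 14), so from here the quotients repeat a_1, ..., a_8; the period length is 8.
So sqrt(135) = [11; (1, 1, 1, 1, 1, 1, 1, 22)] with period length k = 8.
k is even, so the fundamental solution of x^2 - 135y^2 = 1 is (p_{k-1}, q_{k-1}) = (p_7, q_7); compute convergents through index 7.
Convergents (p_i = a_i*p_{i-1} + p_{i-2}, q_i = a_i*q_{i-1} + q_{i-2} with p_{-2}=0, p_{-1}=1, q_{-2}=1, q_{-1}=0):
  i=0: a_0=11, p_0 = 11*1 + 0 = 11, q_0 = 11*0 + 1 = 1.
  i=1: a_1=1, p_1 = 1*11 + 1 = 12, q_1 = 1*1 + 0 = 1.
  i=2: a_2=1, p_2 = 1*12 + 11 = 23, q_2 = 1*1 + 1 = 2.
  i=3: a_3=1, p_3 = 1*23 + 12 = 35, q_3 = 1*2 + 1 = 3.
  i=4: a_4=1, p_4 = 1*35 + 23 = 58, q_4 = 1*3 + 2 = 5.
  i=5: a_5=1, p_5 = 1*58 + 35 = 93, q_5 = 1*5 + 3 = 8.
  i=6: a_6=1, p_6 = 1*93 + 58 = 151, q_6 = 1*8 + 5 = 13.
  i=7: a_7=1, p_7 = 1*151 + 93 = 244, q_7 = 1*13 + 8 = 21.
Check: 244^2 - 135*21^2 = 59536 - 59535 = 1, so (x, y) = (244, 21) solves the equation, and by the theorem it is the least positive solution.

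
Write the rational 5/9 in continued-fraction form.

[0; 1, 1, 4]

Run the Euclidean algorithm on 5 and 9; the successive quotients are the partial quotients a_0, a_1, ... (each step inverts the fractional part left over by the previous one):
  5 = 0*9 + 5, so a_0 = 0.
  9 = 1*5 + 4, so a_1 = 1.
  5 = 1*4 + 1, so a_2 = 1.
  4 = 4*1 + 0, so a_3 = 4.
The remainder reaches 0 after 4 divisions, so the expansion has 4 partial quotients, read off in order.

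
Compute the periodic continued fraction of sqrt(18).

Write x_i = (sqrt(18) + m_i)/d_i with (m_0, d_0) = (0, 1). a_0 = floor(sqrt(18)) = 4, since 4^2 = 16 <= 18 < 25 = 5^2.
Iterate m_{i+1} = d_i*a_i - m_i, d_{i+1} = (18 - m_{i+1}^2)/d_i, a_{i+1} = floor((a_0 + m_{i+1})/d_{i+1}):
  m_1 = 1*4 - 0 = 4, d_1 = (18 - 4^2)/1 = 2/1 = 2, a_1 = floor((4 + 4)/2) = 4.
  m_2 = 2*4 - 4 = 4, d_2 = (18 - 4^2)/2 = 2/2 = 1, a_2 = floor((4 + 4)/1) = 8.
  m_3 = 1*8 - 4 = 4, d_3 = (18 - 4^2)/1 = 2/1 = 2: (m_3, d_3) = (m_1, d_1) = (4, 2), so from here the quotients repeat a_1, a_2; the period length is 2.
Hence the expansion of sqrt(18) is a_0 = 4 followed by the repeating block 4, 8 (period 2).

[4; (4, 8)]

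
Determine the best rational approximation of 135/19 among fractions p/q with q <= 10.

71/10

Expand x = 135/19 as a continued fraction with the Euclidean algorithm:
  135 = 7*19 + 2, so a_0 = 7.
  19 = 9*2 + 1, so a_1 = 9.
  2 = 2*1 + 0, so a_2 = 2.
so x = [7; 9, 2].
Convergents (p_i = a_i*p_{i-1} + p_{i-2}, q_i = a_i*q_{i-1} + q_{i-2} with p_{-2}=0, p_{-1}=1, q_{-2}=1, q_{-1}=0), until the denominator exceeds 10:
  i=0: a_0=7, p_0 = 7*1 + 0 = 7, q_0 = 7*0 + 1 = 1.
  i=1: a_1=9, p_1 = 9*7 + 1 = 64, q_1 = 9*1 + 0 = 9.
  i=2: a_2=2, p_2 = 2*64 + 7 = 135, q_2 = 2*9 + 1 = 19.
q_2 = 19 > 10, so the last convergent with denominator <= 10 is p_1/q_1 = 64/9.
The closest fraction with denominator <= 10 is either p_1/q_1 or the intermediate fraction (k*p_1 + p_0)/(k*q_1 + q_0) with the largest k >= 1 whose denominator stays <= 10; these approach x as k grows, and every other convergent or intermediate fraction in range is farther away.
Largest k: floor((10 - q_0)/q_1) = floor((10 - 1)/9) = 1.
That gives (1*64 + 7)/(1*9 + 1) = 71/10.
Compare the errors: |x - 64/9| = |135*9 - 64*19|/(19*9) = 1/171, and |x - 71/10| = |135*10 - 71*19|/(19*10) = 1/190.
Cross-multiplying, 1*171 = 171 < 190 = 1*190, so 1/190 is smaller: the intermediate fraction 71/10 is closer to x than 64/9.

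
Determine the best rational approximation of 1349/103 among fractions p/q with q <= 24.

Expand x = 1349/103 as a continued fraction with the Euclidean algorithm:
  1349 = 13*103 + 10, so a_0 = 13.
  103 = 10*10 + 3, so a_1 = 10.
  10 = 3*3 + 1, so a_2 = 3.
  3 = 3*1 + 0, so a_3 = 3.
so x = [13; 10, 3, 3].
Convergents (p_i = a_i*p_{i-1} + p_{i-2}, q_i = a_i*q_{i-1} + q_{i-2} with p_{-2}=0, p_{-1}=1, q_{-2}=1, q_{-1}=0), until the denominator exceeds 24:
  i=0: a_0=13, p_0 = 13*1 + 0 = 13, q_0 = 13*0 + 1 = 1.
  i=1: a_1=10, p_1 = 10*13 + 1 = 131, q_1 = 10*1 + 0 = 10.
  i=2: a_2=3, p_2 = 3*131 + 13 = 406, q_2 = 3*10 + 1 = 31.
q_2 = 31 > 24, so the last convergent with denominator <= 24 is p_1/q_1 = 131/10.
The closest fraction with denominator <= 24 is either p_1/q_1 or the intermediate fraction (k*p_1 + p_0)/(k*q_1 + q_0) with the largest k >= 1 whose denominator stays <= 24; these approach x as k grows, and every other convergent or intermediate fraction in range is farther away.
Largest k: floor((24 - q_0)/q_1) = floor((24 - 1)/10) = 2.
That gives (2*131 + 13)/(2*10 + 1) = 275/21.
Compare the errors: |x - 131/10| = |1349*10 - 131*103|/(103*10) = 3/1030, and |x - 275/21| = |1349*21 - 275*103|/(103*21) = 4/2163.
Cross-multiplying, 4*1030 = 4120 < 6489 = 3*2163, so 4/2163 is smaller: the intermediate fraction 275/21 is closer to x than 131/10.

275/21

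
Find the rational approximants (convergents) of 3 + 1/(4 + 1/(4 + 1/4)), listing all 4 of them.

3/1, 13/4, 55/17, 233/72

Using the convergent recurrence p_i = a_i*p_{i-1} + p_{i-2}, q_i = a_i*q_{i-1} + q_{i-2} with p_{-2}=0, p_{-1}=1, q_{-2}=1, q_{-1}=0:
  i=0: a_0=3, p_0 = 3*1 + 0 = 3, q_0 = 3*0 + 1 = 1.
  i=1: a_1=4, p_1 = 4*3 + 1 = 13, q_1 = 4*1 + 0 = 4.
  i=2: a_2=4, p_2 = 4*13 + 3 = 55, q_2 = 4*4 + 1 = 17.
  i=3: a_3=4, p_3 = 4*55 + 13 = 233, q_3 = 4*17 + 4 = 72.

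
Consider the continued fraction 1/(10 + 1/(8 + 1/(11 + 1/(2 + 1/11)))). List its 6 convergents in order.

Using the convergent recurrence p_i = a_i*p_{i-1} + p_{i-2}, q_i = a_i*q_{i-1} + q_{i-2} with p_{-2}=0, p_{-1}=1, q_{-2}=1, q_{-1}=0:
  i=0: a_0=0, p_0 = 0*1 + 0 = 0, q_0 = 0*0 + 1 = 1.
  i=1: a_1=10, p_1 = 10*0 + 1 = 1, q_1 = 10*1 + 0 = 10.
  i=2: a_2=8, p_2 = 8*1 + 0 = 8, q_2 = 8*10 + 1 = 81.
  i=3: a_3=11, p_3 = 11*8 + 1 = 89, q_3 = 11*81 + 10 = 901.
  i=4: a_4=2, p_4 = 2*89 + 8 = 186, q_4 = 2*901 + 81 = 1883.
  i=5: a_5=11, p_5 = 11*186 + 89 = 2135, q_5 = 11*1883 + 901 = 21614.

0/1, 1/10, 8/81, 89/901, 186/1883, 2135/21614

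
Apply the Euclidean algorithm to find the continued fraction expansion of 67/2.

Run the Euclidean algorithm on 67 and 2; the successive quotients are the partial quotients a_0, a_1, ... (each step inverts the fractional part left over by the previous one):
  67 = 33*2 + 1, so a_0 = 33.
  2 = 2*1 + 0, so a_1 = 2.
The remainder reaches 0 after 2 divisions, so the expansion has 2 partial quotients, read off in order.

[33; 2]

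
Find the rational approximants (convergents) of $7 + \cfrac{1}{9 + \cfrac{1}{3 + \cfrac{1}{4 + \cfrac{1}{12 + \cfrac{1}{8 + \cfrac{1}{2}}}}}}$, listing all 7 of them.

Using the convergent recurrence p_i = a_i*p_{i-1} + p_{i-2}, q_i = a_i*q_{i-1} + q_{i-2} with p_{-2}=0, p_{-1}=1, q_{-2}=1, q_{-1}=0:
  i=0: a_0=7, p_0 = 7*1 + 0 = 7, q_0 = 7*0 + 1 = 1.
  i=1: a_1=9, p_1 = 9*7 + 1 = 64, q_1 = 9*1 + 0 = 9.
  i=2: a_2=3, p_2 = 3*64 + 7 = 199, q_2 = 3*9 + 1 = 28.
  i=3: a_3=4, p_3 = 4*199 + 64 = 860, q_3 = 4*28 + 9 = 121.
  i=4: a_4=12, p_4 = 12*860 + 199 = 10519, q_4 = 12*121 + 28 = 1480.
  i=5: a_5=8, p_5 = 8*10519 + 860 = 85012, q_5 = 8*1480 + 121 = 11961.
  i=6: a_6=2, p_6 = 2*85012 + 10519 = 180543, q_6 = 2*11961 + 1480 = 25402.

7/1, 64/9, 199/28, 860/121, 10519/1480, 85012/11961, 180543/25402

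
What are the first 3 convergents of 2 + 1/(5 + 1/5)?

Using the convergent recurrence p_i = a_i*p_{i-1} + p_{i-2}, q_i = a_i*q_{i-1} + q_{i-2} with p_{-2}=0, p_{-1}=1, q_{-2}=1, q_{-1}=0:
  i=0: a_0=2, p_0 = 2*1 + 0 = 2, q_0 = 2*0 + 1 = 1.
  i=1: a_1=5, p_1 = 5*2 + 1 = 11, q_1 = 5*1 + 0 = 5.
  i=2: a_2=5, p_2 = 5*11 + 2 = 57, q_2 = 5*5 + 1 = 26.

2/1, 11/5, 57/26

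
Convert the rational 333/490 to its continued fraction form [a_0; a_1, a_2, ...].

Run the Euclidean algorithm on 333 and 490; the successive quotients are the partial quotients a_0, a_1, ... (each step inverts the fractional part left over by the previous one):
  333 = 0*490 + 333, so a_0 = 0.
  490 = 1*333 + 157, so a_1 = 1.
  333 = 2*157 + 19, so a_2 = 2.
  157 = 8*19 + 5, so a_3 = 8.
  19 = 3*5 + 4, so a_4 = 3.
  5 = 1*4 + 1, so a_5 = 1.
  4 = 4*1 + 0, so a_6 = 4.
The remainder reaches 0 after 7 divisions, so the expansion has 7 partial quotients, read off in order.

[0; 1, 2, 8, 3, 1, 4]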